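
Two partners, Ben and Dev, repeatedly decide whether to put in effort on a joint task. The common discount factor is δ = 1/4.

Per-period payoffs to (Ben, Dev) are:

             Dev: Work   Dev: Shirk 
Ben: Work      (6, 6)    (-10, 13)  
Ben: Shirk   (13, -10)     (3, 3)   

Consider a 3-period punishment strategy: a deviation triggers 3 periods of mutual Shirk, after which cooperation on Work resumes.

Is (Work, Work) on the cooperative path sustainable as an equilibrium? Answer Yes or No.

No

Comparing payoff streams over the 4 periods until play realigns: cooperate → 6(1+δ+…+δ^3); deviate → 13 + 3(δ+…+δ^3).
Cooperation is sustained iff (6−3)(δ+…+δ^3) ≥ 13−6.
δ+…+δ^3 = 1/4·(1−(1/4)^3)/(1−1/4) = 0.3281, and (13−6)/(6−3) = 2.3333.
0.3281 < 2.3333, so cooperation is not sustainable.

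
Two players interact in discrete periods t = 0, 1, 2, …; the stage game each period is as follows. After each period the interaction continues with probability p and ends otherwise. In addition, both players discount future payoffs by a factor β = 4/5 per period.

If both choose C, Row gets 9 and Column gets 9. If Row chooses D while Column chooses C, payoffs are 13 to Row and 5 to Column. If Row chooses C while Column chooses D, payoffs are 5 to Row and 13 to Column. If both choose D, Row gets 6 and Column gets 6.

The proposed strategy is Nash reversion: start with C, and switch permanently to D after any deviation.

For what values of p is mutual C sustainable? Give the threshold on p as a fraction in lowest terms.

5/7

With continuation probability p and discount β, the effective per-period discount factor is βp.
Grim-trigger IC: βp ≥ (13−9)/(13−6) = 4/7.
So p ≥ (4/7)/(4/5) = 5/7.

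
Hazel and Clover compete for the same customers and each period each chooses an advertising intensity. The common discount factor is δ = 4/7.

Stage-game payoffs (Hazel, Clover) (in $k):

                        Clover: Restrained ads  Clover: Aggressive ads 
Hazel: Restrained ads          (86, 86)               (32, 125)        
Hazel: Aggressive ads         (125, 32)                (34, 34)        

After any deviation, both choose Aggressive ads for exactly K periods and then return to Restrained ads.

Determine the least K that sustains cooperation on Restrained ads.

Need Σ_{k=1}^{K} δ^k ≥ (125−86)/(86−34) = 0.7500 at δ = 4/7.
At K = 1 the sum is 0.5714 < 0.7500; at K = 2 it is 0.8980 ≥ 0.7500.
So the minimum punishment length is K = 2.

2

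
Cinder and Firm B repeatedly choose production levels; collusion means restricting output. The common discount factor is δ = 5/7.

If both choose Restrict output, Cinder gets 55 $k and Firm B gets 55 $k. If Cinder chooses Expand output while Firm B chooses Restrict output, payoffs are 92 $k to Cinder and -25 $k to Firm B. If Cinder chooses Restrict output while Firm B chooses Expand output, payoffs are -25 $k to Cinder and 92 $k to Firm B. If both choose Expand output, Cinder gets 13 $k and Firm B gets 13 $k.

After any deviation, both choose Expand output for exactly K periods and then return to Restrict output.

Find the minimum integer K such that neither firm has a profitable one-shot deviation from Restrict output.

2

IC: δ(1−δ^K)/(1−δ) ≥ (92−55)/(55−13) = 37/42.
With δ = 5/7: need 1 − δ^K ≥ 37/42·(1−5/7)/(5/7), i.e. δ^K ≤ 0.6476.
Since (5/7)^1 = 0.7143 and (5/7)^2 = 0.5102, the smallest such K is 2.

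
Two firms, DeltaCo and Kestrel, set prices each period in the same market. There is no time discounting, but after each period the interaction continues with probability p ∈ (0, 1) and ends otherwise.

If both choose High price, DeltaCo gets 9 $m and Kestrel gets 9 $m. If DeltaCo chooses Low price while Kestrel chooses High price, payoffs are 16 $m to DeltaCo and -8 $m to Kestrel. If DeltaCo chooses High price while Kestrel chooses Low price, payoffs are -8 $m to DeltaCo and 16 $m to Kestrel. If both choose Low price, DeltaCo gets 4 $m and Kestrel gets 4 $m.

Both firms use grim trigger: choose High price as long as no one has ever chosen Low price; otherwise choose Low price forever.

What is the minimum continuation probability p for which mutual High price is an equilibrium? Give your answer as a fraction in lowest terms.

7/12

Expected cooperation value is 9 + p·9 + p²·9 + … = 9/(1−p); deviation gives 16 + p·4/(1−p).
9 ≥ 16(1−p) + 4p ⇒ 12p ≥ 7 ⇒ p ≥ 7/12.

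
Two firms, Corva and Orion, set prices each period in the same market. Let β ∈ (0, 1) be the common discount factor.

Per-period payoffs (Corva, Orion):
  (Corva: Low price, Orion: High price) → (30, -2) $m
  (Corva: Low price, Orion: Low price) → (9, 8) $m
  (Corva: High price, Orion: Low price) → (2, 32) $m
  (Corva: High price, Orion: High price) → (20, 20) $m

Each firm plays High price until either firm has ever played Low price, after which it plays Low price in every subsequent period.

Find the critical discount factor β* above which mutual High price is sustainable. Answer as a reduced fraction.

For Corva: deviation gain 30−20 = 10, per-period punishment loss 20−9 = 11. IC gives β ≥ 10/21.
For Orion: gain 12, loss 12 per period, so β ≥ 12/24 = 1/2.
The tighter constraint is Orion's, so cooperation needs β ≥ 1/2.

1/2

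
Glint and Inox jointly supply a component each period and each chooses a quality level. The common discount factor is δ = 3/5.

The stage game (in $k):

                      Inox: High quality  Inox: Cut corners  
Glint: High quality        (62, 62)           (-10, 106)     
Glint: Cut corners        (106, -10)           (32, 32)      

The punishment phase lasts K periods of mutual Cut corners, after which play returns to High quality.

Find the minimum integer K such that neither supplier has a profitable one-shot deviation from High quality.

No profitable deviation requires (62−32)(δ+…+δ^K) ≥ 106−62, i.e. δ+…+δ^K ≥ 22/15 ≈ 1.4667.
With δ = 3/5, the partial sums are K=1: 0.6000, K=2: 0.9600, …, K=6: 1.4300, K=7: 1.4580, K=8: 1.4748.
K = 8 is the first length at which the sum reaches 1.4667.

8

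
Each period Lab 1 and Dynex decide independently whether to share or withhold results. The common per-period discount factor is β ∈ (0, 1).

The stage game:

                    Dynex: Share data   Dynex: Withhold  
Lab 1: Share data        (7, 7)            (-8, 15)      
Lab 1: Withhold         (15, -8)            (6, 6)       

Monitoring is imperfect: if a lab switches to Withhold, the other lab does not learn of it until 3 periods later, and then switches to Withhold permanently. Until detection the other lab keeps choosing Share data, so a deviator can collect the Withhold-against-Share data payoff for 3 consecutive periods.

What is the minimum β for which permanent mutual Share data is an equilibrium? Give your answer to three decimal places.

0.961

Deviating for the 3 undetected periods gains 15−7 = 8 per period over cooperation, then loses 7−6 = 1 per period forever once punishment starts.
Gain: 8(1 + β + … + β^2); loss: 1·β^3/(1−β).
No profitable deviation ⇔ 8(1−β^3) ≤ 1·β^3, i.e. β^3 ≥ 8/(8+1) = 8/9.
Hence β ≥ (8/9)^(1/3) ≈ 0.961.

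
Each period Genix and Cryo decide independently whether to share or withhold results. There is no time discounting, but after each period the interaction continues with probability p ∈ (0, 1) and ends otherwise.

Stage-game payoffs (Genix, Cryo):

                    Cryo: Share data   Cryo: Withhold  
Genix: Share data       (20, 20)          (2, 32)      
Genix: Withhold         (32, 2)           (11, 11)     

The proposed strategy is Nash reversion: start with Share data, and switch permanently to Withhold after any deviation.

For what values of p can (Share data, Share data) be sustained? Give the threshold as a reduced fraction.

4/7

Expected cooperation value is 20 + p·20 + p²·20 + … = 20/(1−p); deviation gives 32 + p·11/(1−p).
20 ≥ 32(1−p) + 11p ⇒ 21p ≥ 12 ⇒ p ≥ 12/21 = 4/7.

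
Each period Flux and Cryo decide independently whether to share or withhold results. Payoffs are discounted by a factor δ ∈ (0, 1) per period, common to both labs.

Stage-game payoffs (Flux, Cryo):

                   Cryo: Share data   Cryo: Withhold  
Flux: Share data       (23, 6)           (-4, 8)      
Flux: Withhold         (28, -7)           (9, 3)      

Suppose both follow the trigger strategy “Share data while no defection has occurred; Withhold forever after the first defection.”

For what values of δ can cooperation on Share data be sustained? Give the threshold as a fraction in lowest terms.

Flux: cooperation gives 23 each period; deviation gives 28 once then 9 forever.
  23/(1−δ) ≥ 28 + 9δ/(1−δ) ⇒ δ ≥ 5/19.
Cryo: cooperation gives 6 each period; deviation gives 8 once then 3 forever.
  δ ≥ 2/5.
Both must hold, so the binding constraint is Cryo's: δ ≥ 2/5.

2/5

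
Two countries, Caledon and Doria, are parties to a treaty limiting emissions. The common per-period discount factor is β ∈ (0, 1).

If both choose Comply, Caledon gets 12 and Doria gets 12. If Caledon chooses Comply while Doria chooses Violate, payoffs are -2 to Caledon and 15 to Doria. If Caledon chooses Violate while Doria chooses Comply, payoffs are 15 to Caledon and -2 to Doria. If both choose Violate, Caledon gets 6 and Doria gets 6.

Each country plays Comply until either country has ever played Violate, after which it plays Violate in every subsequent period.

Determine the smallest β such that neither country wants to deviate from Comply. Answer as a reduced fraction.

One-period gain from deviating is 15 − 12 = 3. The loss is 12 − 6 = 6 in every subsequent period, with present value 6·β/(1−β).
Deviation is unprofitable when 6·β/(1−β) ≥ 3, i.e. β/(1−β) ≥ 1/2.
Equivalently β ≥ 3/(3+6) = 1/3.

1/3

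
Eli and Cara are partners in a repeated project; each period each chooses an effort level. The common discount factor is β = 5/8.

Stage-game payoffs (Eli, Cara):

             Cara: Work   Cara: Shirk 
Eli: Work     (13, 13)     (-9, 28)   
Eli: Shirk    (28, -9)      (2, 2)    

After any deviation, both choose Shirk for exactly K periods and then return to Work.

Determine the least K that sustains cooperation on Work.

4

IC: β(1−β^K)/(1−β) ≥ (28−13)/(13−2) = 15/11.
With β = 5/8: need 1 − β^K ≥ 15/11·(1−5/8)/(5/8), i.e. β^K ≤ 0.1818.
Since (5/8)^3 = 0.2441 and (5/8)^4 = 0.1526, the smallest such K is 4.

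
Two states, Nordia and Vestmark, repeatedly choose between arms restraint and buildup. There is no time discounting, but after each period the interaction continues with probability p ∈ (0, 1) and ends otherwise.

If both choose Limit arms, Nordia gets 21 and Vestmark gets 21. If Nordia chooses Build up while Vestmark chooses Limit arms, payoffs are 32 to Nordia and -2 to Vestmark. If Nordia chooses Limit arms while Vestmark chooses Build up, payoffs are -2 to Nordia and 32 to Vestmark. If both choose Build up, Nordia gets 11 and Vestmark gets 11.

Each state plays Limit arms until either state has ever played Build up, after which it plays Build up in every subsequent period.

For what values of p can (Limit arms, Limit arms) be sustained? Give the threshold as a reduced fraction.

11/21

With no time discounting, the continuation probability p plays the role of the discount factor.
Grim-trigger IC: 21/(1−p) ≥ 32 + 11p/(1−p) ⇒ p ≥ (32−21)/(32−11) = 11/21.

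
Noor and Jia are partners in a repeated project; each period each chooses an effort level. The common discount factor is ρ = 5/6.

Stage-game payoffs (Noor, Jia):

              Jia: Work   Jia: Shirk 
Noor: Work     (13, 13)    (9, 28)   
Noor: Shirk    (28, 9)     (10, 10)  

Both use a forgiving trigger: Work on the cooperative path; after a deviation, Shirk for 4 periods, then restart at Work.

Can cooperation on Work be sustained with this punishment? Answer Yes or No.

Comparing payoff streams over the 5 periods until play realigns: cooperate → 13(1+ρ+…+ρ^4); deviate → 28 + 10(ρ+…+ρ^4).
Cooperation is sustained iff (13−10)(ρ+…+ρ^4) ≥ 28−13.
ρ+…+ρ^4 = 5/6·(1−(5/6)^4)/(1−5/6) = 2.5887, and (28−13)/(13−10) = 5.0000.
2.5887 < 5.0000, so cooperation is not sustainable.

No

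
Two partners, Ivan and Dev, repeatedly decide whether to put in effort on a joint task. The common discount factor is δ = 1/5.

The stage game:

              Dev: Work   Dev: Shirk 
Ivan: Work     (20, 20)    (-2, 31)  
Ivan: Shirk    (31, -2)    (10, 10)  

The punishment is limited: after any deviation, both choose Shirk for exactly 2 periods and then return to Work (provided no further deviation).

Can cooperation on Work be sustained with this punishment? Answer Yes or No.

No

Comparing payoff streams over the 3 periods until play realigns: cooperate → 20(1+δ+…+δ^2); deviate → 31 + 10(δ+…+δ^2).
Cooperation is sustained iff (20−10)(δ+…+δ^2) ≥ 31−20.
δ+…+δ^2 = 1/5·(1−(1/5)^2)/(1−1/5) = 0.2400, and (31−20)/(20−10) = 1.1000.
0.2400 < 1.1000, so cooperation is not sustainable.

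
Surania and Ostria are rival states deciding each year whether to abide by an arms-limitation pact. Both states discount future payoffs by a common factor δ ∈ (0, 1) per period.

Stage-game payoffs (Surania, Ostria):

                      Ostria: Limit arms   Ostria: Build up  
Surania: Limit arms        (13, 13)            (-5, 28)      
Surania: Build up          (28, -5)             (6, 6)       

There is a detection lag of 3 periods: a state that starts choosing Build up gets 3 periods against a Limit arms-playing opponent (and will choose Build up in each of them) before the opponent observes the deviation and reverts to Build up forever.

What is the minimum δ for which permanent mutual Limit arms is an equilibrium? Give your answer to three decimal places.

0.880

Deviating for the 3 undetected periods gains 28−13 = 15 per period over cooperation, then loses 13−6 = 7 per period forever once punishment starts.
Gain: 15(1 + δ + … + δ^2); loss: 7·δ^3/(1−δ).
No profitable deviation ⇔ 15(1−δ^3) ≤ 7·δ^3, i.e. δ^3 ≥ 15/(15+7) = 15/22.
Hence δ ≥ (15/22)^(1/3) ≈ 0.880.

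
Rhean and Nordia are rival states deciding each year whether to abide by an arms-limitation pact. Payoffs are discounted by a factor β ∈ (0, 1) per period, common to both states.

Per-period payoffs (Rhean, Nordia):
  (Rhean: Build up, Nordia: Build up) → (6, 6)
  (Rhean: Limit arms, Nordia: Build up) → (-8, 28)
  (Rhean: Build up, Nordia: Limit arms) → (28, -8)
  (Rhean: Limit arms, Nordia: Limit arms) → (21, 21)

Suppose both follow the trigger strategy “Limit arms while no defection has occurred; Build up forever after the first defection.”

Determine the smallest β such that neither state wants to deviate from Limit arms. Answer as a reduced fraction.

7/22

Cooperation forever yields 21 each period: 21/(1−β).
Deviating yields 28 once, then 6 forever: 28 + 6β/(1−β).
No profitable deviation requires 21/(1−β) ≥ 28 + 6β/(1−β).
Multiplying by (1−β): 21 ≥ 28(1−β) + 6β = 28 − 22β.
So 22β ≥ 7, i.e. β ≥ 7/22.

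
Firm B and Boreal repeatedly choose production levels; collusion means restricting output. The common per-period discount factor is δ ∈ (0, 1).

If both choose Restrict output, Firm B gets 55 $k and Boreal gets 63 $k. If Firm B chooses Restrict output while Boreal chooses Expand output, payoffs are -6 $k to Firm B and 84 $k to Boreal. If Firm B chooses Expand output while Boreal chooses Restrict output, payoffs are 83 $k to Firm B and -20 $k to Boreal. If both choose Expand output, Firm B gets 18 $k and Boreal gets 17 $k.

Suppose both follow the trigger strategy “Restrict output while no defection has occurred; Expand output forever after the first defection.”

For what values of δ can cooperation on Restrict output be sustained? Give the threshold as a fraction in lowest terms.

Firm B: cooperation gives 55 each period; deviation gives 83 once then 18 forever.
  55/(1−δ) ≥ 83 + 18δ/(1−δ) ⇒ δ ≥ 28/65.
Boreal: cooperation gives 63 each period; deviation gives 84 once then 17 forever.
  δ ≥ 21/67.
Both must hold, so the binding constraint is Firm B's: δ ≥ 28/65.

28/65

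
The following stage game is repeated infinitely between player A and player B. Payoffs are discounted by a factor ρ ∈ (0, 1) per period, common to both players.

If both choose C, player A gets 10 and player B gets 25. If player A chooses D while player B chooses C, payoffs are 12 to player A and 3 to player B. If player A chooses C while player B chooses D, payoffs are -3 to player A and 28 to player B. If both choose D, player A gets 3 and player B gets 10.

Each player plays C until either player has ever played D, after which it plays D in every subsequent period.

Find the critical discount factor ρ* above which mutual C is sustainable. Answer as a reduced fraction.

For player A: deviation gain 12−10 = 2, per-period punishment loss 10−3 = 7. IC gives ρ ≥ 2/9.
For player B: gain 3, loss 15 per period, so ρ ≥ 3/18 = 1/6.
The tighter constraint is player A's, so cooperation needs ρ ≥ 2/9.

2/9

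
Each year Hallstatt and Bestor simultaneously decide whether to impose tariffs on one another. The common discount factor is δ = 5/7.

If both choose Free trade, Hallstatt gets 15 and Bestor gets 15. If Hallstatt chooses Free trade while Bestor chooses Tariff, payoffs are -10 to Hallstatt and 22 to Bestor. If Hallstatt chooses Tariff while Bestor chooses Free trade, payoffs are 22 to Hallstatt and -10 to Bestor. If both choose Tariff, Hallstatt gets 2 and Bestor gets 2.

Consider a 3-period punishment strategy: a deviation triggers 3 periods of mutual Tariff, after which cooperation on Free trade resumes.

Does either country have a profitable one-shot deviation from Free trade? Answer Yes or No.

IC: δ+…+δ^3 ≥ (22−15)/(15−2) = 7/13.
At δ = 5/7: partial sum = 1.5889 ≥ 0.5385. Cooperation sustainable.

No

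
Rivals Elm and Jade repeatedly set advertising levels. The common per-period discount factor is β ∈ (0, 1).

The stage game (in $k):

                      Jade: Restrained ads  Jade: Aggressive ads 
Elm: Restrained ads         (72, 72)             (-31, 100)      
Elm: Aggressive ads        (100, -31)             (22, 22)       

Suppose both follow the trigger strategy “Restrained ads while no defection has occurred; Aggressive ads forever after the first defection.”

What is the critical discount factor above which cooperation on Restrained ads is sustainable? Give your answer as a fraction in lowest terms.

Cooperation forever yields 72 each period: 72/(1−β).
Deviating yields 100 once, then 22 forever: 100 + 22β/(1−β).
No profitable deviation requires 72/(1−β) ≥ 100 + 22β/(1−β).
Multiplying by (1−β): 72 ≥ 100(1−β) + 22β = 100 − 78β.
So 78β ≥ 28, i.e. β ≥ 28/78 = 14/39.

14/39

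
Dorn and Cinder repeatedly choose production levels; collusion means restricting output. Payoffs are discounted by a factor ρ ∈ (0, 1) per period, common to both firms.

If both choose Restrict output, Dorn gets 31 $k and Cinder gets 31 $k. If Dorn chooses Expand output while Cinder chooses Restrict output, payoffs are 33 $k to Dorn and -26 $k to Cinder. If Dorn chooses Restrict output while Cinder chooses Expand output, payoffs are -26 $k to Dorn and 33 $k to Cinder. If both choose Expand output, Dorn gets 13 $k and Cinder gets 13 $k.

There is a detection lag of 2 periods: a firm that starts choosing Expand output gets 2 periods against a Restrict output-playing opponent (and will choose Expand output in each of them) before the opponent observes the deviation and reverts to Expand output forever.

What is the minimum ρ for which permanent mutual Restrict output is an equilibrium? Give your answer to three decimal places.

A deviator earns 33 for 2 periods, then 13 forever; cooperating earns 31 forever. Multiplying the IC by (1−ρ):
31 ≥ 33(1−ρ^2) + 13ρ^2, so 20·ρ^2 ≥ 2 and ρ^2 ≥ 1/10.
ρ ≥ (1/10)^(1/2) ≈ 0.316.

0.316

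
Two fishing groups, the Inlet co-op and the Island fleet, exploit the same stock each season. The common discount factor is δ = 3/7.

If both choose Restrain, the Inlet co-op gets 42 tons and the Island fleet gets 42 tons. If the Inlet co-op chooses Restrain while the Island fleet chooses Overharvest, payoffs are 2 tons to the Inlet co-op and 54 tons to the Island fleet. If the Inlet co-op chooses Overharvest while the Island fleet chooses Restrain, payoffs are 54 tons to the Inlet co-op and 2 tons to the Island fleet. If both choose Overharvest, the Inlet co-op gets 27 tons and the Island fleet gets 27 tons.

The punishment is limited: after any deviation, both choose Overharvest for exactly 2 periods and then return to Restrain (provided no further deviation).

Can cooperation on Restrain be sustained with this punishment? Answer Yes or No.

No

Comparing payoff streams over the 3 periods until play realigns: cooperate → 42(1+δ+…+δ^2); deviate → 54 + 27(δ+…+δ^2).
Cooperation is sustained iff (42−27)(δ+…+δ^2) ≥ 54−42.
δ+…+δ^2 = 3/7·(1−(3/7)^2)/(1−3/7) = 0.6122, and (54−42)/(42−27) = 0.8000.
0.6122 < 0.8000, so cooperation is not sustainable.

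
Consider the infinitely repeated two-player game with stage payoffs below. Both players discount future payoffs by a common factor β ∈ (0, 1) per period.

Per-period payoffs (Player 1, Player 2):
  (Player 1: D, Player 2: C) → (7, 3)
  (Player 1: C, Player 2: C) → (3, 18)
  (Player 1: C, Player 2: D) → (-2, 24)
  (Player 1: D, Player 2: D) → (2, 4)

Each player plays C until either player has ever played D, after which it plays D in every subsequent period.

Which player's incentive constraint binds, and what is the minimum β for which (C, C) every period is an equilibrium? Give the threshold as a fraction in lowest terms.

Player 1; β ≥ 4/5

Player 1's threshold: (7−3)/(7−2) = 4/5.
Player 2's threshold: (24−18)/(24−4) = 3/10.
4/5 > 3/10, so Player 1 binds and β* = 4/5.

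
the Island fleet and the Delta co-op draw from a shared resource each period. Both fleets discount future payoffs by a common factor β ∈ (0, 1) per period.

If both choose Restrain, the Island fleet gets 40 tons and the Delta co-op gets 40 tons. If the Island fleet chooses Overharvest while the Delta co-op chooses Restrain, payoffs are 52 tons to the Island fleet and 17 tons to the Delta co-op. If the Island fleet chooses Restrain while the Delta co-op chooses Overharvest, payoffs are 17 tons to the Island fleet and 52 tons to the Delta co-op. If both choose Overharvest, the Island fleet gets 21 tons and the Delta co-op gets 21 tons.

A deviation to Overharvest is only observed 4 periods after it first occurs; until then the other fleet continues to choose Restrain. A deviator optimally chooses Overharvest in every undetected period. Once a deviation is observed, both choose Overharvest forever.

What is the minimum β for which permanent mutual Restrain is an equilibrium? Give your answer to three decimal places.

The best deviation is to choose Overharvest for all 4 undetected periods, earning 52 each, then 21 forever once detected.
Deviation value: 52(1−β^4)/(1−β) + 21β^4/(1−β); cooperation value: 40/(1−β).
IC: 40 ≥ 52(1−β^4) + 21β^4 = 52 − 31β^4.
So β^4 ≥ 12/31, giving β ≥ (12/31)^(1/4) ≈ 0.789.

0.789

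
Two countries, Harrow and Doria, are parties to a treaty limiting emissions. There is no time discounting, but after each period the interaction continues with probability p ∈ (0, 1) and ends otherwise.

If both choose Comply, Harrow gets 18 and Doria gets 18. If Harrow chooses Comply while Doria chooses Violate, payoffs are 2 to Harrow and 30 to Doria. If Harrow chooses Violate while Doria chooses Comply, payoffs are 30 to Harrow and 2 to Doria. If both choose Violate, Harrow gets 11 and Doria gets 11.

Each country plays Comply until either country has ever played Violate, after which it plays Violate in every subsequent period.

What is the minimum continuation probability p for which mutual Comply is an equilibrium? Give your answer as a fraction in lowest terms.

12/19

Expected cooperation value is 18 + p·18 + p²·18 + … = 18/(1−p); deviation gives 30 + p·11/(1−p).
18 ≥ 30(1−p) + 11p ⇒ 19p ≥ 12 ⇒ p ≥ 12/19.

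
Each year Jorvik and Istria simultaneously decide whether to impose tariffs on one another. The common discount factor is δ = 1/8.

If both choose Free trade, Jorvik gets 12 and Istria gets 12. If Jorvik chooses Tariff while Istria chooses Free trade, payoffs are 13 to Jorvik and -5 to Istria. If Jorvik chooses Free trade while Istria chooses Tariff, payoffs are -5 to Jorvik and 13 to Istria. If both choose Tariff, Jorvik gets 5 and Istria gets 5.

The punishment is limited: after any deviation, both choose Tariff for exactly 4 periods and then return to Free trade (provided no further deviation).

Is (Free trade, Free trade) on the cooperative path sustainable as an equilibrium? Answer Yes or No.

A one-shot deviation gives 13 now, then 5 for 4 periods, then back to 12.
Gain from deviating: (13−12) today; loss: (12−5) in each of the next 4 periods.
No-deviation condition: (12−5)(δ+…+δ^4) ≥ 13−12, i.e. δ+…+δ^4 ≥ 1/7.
At δ = 1/8: δ+…+δ^4 = 0.1428 < 0.1429.
So cooperation is not sustainable.

No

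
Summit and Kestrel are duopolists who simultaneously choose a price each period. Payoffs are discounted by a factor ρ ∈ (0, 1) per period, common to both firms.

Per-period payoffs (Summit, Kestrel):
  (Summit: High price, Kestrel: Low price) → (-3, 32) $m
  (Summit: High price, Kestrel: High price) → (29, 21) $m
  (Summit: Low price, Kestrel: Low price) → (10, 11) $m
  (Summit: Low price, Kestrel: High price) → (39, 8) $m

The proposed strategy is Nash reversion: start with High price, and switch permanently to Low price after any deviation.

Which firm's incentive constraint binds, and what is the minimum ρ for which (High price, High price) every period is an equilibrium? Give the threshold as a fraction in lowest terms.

Summit's threshold: (39−29)/(39−10) = 10/29.
Kestrel's threshold: (32−21)/(32−11) = 11/21.
10/29 < 11/21, so Kestrel binds and ρ* = 11/21.

Kestrel; ρ ≥ 11/21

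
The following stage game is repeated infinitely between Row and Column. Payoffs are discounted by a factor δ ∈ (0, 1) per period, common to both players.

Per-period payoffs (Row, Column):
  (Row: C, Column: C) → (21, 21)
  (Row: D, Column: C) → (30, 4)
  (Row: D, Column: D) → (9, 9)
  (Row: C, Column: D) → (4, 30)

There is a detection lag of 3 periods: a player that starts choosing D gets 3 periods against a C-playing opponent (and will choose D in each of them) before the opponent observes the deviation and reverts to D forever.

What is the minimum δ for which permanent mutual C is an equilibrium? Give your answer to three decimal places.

0.754

The best deviation is to choose D for all 3 undetected periods, earning 30 each, then 9 forever once detected.
Deviation value: 30(1−δ^3)/(1−δ) + 9δ^3/(1−δ); cooperation value: 21/(1−δ).
IC: 21 ≥ 30(1−δ^3) + 9δ^3 = 30 − 21δ^3.
So δ^3 ≥ 9/21 = 3/7, giving δ ≥ (3/7)^(1/3) ≈ 0.754.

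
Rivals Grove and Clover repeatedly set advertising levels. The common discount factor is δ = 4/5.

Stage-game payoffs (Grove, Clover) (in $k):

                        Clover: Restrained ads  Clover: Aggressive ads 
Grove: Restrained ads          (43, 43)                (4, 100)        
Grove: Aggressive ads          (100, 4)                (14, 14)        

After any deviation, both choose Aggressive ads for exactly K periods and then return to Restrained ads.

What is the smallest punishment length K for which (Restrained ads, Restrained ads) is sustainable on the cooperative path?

No profitable deviation requires (43−14)(δ+…+δ^K) ≥ 100−43, i.e. δ+…+δ^K ≥ 57/29 ≈ 1.9655.
With δ = 4/5, the partial sums are K=1: 0.8000, K=2: 1.4400, K=3: 1.9520, K=4: 2.3616.
K = 4 is the first length at which the sum reaches 1.9655.

4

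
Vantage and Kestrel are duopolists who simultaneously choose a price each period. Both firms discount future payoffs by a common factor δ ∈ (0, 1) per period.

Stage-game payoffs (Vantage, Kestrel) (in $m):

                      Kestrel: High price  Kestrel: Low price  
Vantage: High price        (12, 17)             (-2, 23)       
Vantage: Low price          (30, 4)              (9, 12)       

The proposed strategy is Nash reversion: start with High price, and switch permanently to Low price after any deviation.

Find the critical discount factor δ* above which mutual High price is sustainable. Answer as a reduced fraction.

6/7

For Vantage: deviation gain 30−12 = 18, per-period punishment loss 12−9 = 3. IC gives δ ≥ 18/21 = 6/7.
For Kestrel: gain 6, loss 5 per period, so δ ≥ 6/11.
The tighter constraint is Vantage's, so cooperation needs δ ≥ 6/7.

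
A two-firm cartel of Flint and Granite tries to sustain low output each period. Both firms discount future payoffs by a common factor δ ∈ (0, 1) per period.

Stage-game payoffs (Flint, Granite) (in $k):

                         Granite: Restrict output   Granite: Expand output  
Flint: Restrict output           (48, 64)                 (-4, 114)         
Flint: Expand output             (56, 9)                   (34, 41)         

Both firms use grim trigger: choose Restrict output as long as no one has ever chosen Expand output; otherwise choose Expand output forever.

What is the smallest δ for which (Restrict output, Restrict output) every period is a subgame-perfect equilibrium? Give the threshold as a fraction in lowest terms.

Flint's threshold: (56−48)/(56−34) = 4/11.
Granite's threshold: (114−64)/(114−41) = 50/73.
4/11 < 50/73, so Granite binds and δ* = 50/73.

50/73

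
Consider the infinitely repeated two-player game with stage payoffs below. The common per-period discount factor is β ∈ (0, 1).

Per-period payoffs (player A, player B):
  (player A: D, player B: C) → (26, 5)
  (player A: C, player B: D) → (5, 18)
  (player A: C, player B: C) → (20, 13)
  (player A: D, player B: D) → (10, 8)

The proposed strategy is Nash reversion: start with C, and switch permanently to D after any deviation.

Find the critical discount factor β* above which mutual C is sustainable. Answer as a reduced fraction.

player A's threshold: (26−20)/(26−10) = 3/8.
player B's threshold: (18−13)/(18−8) = 1/2.
3/8 < 1/2, so player B binds and β* = 1/2.

1/2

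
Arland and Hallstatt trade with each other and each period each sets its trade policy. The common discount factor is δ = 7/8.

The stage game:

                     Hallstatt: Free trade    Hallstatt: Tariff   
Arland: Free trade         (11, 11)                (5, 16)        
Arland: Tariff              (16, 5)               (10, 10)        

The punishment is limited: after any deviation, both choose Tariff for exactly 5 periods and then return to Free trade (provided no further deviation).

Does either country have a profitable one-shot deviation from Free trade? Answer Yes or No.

IC: δ+…+δ^5 ≥ (16−11)/(11−10) = 5.
At δ = 7/8: partial sum = 3.4096 < 5.0000. Cooperation not sustainable.

Yes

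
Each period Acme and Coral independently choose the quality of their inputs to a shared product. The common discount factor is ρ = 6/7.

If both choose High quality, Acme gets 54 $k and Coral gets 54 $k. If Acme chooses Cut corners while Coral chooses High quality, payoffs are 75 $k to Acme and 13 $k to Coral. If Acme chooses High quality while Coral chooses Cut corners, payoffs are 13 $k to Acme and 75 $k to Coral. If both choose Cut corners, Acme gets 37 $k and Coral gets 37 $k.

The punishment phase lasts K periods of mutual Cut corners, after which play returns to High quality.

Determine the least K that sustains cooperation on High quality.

2

Need Σ_{k=1}^{K} ρ^k ≥ (75−54)/(54−37) = 1.2353 at ρ = 6/7.
At K = 1 the sum is 0.8571 < 1.2353; at K = 2 it is 1.5918 ≥ 1.2353.
So the minimum punishment length is K = 2.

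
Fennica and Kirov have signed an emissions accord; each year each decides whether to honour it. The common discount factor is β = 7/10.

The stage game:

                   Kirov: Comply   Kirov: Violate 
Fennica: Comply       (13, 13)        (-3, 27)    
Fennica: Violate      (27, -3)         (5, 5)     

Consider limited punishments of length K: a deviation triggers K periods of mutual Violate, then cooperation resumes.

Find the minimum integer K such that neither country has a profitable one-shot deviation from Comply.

4

No profitable deviation requires (13−5)(β+…+β^K) ≥ 27−13, i.e. β+…+β^K ≥ 7/4 ≈ 1.7500.
With β = 7/10, the partial sums are K=1: 0.7000, K=2: 1.1900, K=3: 1.5330, K=4: 1.7731.
K = 4 is the first length at which the sum reaches 1.7500.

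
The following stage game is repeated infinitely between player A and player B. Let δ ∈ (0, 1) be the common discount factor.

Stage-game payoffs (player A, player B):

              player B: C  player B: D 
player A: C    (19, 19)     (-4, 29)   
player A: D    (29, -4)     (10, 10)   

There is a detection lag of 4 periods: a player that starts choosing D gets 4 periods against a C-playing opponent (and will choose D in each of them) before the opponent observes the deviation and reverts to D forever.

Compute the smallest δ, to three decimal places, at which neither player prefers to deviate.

0.852

A deviator earns 29 for 4 periods, then 10 forever; cooperating earns 19 forever. Multiplying the IC by (1−δ):
19 ≥ 29(1−δ^4) + 10δ^4, so 19·δ^4 ≥ 10 and δ^4 ≥ 10/19.
δ ≥ (10/19)^(1/4) ≈ 0.852.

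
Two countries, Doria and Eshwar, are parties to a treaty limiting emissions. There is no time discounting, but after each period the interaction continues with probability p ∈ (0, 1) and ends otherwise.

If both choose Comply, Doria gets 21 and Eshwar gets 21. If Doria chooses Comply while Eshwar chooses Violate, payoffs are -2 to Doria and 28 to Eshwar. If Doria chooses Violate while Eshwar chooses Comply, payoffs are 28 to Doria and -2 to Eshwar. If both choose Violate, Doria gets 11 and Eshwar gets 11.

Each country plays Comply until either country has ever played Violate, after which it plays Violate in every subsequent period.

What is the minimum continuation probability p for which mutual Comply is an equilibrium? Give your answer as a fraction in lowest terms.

Expected cooperation value is 21 + p·21 + p²·21 + … = 21/(1−p); deviation gives 28 + p·11/(1−p).
21 ≥ 28(1−p) + 11p ⇒ 17p ≥ 7 ⇒ p ≥ 7/17.

7/17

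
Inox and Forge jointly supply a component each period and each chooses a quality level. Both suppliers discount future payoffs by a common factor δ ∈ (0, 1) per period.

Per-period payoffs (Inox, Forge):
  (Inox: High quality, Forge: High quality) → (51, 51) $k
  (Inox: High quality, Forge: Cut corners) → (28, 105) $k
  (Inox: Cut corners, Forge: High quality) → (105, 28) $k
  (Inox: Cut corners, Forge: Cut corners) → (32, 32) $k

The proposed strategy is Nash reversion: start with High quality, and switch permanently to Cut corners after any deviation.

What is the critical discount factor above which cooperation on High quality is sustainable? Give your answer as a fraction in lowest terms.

54/73

One-period gain from deviating is 105 − 51 = 54. The loss is 51 − 32 = 19 in every subsequent period, with present value 19·δ/(1−δ).
Deviation is unprofitable when 19·δ/(1−δ) ≥ 54, i.e. δ/(1−δ) ≥ 54/19.
Equivalently δ ≥ 54/(54+19) = 54/73.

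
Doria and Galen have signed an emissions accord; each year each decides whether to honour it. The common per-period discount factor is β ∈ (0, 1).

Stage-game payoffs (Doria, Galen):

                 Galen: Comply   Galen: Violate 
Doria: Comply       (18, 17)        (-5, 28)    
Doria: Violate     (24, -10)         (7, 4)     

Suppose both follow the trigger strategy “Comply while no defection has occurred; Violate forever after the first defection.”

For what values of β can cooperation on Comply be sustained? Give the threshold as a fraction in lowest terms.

11/24

For Doria: deviation gain 24−18 = 6, per-period punishment loss 18−7 = 11. IC gives β ≥ 6/17.
For Galen: gain 11, loss 13 per period, so β ≥ 11/24.
The tighter constraint is Galen's, so cooperation needs β ≥ 11/24.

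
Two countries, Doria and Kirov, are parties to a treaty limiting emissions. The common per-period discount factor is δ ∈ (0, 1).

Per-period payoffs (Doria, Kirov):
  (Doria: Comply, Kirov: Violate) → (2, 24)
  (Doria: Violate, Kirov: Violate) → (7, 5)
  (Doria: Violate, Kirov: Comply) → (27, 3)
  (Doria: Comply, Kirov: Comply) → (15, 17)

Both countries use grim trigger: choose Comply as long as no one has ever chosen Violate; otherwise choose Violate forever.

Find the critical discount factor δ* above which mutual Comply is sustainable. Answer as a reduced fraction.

3/5

Doria's threshold: (27−15)/(27−7) = 3/5.
Kirov's threshold: (24−17)/(24−5) = 7/19.
3/5 > 7/19, so Doria binds and δ* = 3/5.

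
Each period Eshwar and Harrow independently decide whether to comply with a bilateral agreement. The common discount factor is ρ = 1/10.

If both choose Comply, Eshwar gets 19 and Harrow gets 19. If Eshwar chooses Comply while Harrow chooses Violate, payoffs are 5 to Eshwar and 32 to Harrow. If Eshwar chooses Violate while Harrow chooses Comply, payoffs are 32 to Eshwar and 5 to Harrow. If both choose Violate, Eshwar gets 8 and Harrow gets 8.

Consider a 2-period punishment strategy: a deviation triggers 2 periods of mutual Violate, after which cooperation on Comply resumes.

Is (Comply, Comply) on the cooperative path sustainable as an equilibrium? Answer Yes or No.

No

Comparing payoff streams over the 3 periods until play realigns: cooperate → 19(1+ρ+…+ρ^2); deviate → 32 + 8(ρ+…+ρ^2).
Cooperation is sustained iff (19−8)(ρ+…+ρ^2) ≥ 32−19.
ρ+…+ρ^2 = 1/10·(1−(1/10)^2)/(1−1/10) = 0.1100, and (32−19)/(19−8) = 1.1818.
0.1100 < 1.1818, so cooperation is not sustainable.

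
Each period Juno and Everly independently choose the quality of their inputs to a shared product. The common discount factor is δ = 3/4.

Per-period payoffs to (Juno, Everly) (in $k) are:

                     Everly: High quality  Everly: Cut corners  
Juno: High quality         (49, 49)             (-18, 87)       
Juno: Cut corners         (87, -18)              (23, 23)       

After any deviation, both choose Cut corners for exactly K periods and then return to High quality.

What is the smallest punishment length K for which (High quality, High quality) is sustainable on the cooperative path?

Need Σ_{k=1}^{K} δ^k ≥ (87−49)/(49−23) = 1.4615 at δ = 3/4.
At K = 2 the sum is 1.3125 < 1.4615; at K = 3 it is 1.7344 ≥ 1.4615.
So the minimum punishment length is K = 3.

3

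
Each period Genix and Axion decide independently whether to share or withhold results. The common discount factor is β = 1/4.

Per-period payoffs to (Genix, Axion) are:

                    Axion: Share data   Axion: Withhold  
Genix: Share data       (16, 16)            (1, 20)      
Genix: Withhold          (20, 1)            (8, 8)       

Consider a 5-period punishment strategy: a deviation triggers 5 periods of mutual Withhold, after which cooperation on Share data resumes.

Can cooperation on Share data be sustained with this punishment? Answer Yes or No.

No

A one-shot deviation gives 20 now, then 8 for 5 periods, then back to 16.
Gain from deviating: (20−16) today; loss: (16−8) in each of the next 5 periods.
No-deviation condition: (16−8)(β+…+β^5) ≥ 20−16, i.e. β+…+β^5 ≥ 1/2.
At β = 1/4: β+…+β^5 = 0.3330 < 0.5000.
So cooperation is not sustainable.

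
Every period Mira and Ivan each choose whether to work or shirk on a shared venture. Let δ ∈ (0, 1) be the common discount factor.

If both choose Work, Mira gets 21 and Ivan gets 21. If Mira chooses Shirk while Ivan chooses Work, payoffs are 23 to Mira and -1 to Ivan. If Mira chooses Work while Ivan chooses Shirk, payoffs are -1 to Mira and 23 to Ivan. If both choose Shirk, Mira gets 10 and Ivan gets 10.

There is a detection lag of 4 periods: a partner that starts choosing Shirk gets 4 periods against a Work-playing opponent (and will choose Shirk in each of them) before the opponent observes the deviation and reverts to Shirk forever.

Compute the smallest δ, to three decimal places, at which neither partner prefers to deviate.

0.626

A deviator earns 23 for 4 periods, then 10 forever; cooperating earns 21 forever. Multiplying the IC by (1−δ):
21 ≥ 23(1−δ^4) + 10δ^4, so 13·δ^4 ≥ 2 and δ^4 ≥ 2/13.
δ ≥ (2/13)^(1/4) ≈ 0.626.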